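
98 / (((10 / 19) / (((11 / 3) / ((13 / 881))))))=9022321 / 195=46268.31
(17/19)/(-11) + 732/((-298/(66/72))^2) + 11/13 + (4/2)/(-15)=3080703287/4825609360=0.64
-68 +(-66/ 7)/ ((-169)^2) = -13595102/ 199927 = -68.00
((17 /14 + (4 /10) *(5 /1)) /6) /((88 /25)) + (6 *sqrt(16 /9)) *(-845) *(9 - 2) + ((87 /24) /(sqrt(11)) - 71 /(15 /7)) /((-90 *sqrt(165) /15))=-116596105 /2464 - 29 *sqrt(15) /7920 + 497 *sqrt(165) /14850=-47319.43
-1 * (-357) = 357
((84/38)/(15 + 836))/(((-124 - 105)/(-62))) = 2604/3702701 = 0.00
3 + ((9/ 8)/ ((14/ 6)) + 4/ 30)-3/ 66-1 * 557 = -5113693/ 9240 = -553.43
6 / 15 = 2 / 5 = 0.40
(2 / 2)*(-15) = -15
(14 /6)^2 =49 /9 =5.44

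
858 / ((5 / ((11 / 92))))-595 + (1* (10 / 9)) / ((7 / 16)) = -8287453 / 14490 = -571.94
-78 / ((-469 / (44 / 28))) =858 / 3283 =0.26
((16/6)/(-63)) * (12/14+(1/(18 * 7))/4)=-433/11907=-0.04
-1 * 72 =-72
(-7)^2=49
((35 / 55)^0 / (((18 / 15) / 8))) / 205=4 / 123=0.03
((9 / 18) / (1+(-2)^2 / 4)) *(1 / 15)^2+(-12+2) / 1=-8999 / 900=-10.00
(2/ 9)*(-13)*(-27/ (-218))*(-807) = 31473/ 109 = 288.74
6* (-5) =-30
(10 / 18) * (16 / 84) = 20 / 189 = 0.11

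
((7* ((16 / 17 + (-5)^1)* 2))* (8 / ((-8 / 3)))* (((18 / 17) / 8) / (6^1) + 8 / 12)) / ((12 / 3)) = 29.35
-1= -1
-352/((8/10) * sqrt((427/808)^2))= -355520/427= -832.60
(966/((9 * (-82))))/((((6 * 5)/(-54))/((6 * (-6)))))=-17388/205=-84.82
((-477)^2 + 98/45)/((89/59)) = 604095277/4005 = 150835.28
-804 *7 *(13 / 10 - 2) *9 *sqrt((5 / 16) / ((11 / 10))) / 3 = 29547 *sqrt(22) / 22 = 6299.44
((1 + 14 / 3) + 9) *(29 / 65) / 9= 1276 / 1755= 0.73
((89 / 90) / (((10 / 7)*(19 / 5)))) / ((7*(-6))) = -89 / 20520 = -0.00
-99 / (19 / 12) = -1188 / 19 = -62.53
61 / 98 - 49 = -4741 / 98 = -48.38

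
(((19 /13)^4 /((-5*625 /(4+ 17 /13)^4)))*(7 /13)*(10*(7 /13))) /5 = -289492183832418 /430807787028125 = -0.67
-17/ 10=-1.70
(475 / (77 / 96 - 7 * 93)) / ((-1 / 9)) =410400 / 62419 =6.57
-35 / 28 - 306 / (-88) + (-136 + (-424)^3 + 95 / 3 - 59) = -76225185.11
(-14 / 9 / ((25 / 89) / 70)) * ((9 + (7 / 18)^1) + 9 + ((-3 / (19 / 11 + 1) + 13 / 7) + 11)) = -23664032 / 2025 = -11685.94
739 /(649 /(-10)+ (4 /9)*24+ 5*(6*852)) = 22170 /765173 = 0.03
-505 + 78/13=-499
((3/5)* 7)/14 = 3/10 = 0.30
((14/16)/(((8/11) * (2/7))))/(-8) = -539/1024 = -0.53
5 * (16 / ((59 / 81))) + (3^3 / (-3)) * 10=1170 / 59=19.83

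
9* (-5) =-45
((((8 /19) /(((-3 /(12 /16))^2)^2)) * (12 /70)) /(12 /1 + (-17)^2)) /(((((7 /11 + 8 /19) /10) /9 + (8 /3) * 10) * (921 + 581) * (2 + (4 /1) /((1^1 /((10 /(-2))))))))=-33 /25409919107104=-0.00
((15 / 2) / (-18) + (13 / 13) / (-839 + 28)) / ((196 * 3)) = -83 / 116784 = -0.00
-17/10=-1.70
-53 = -53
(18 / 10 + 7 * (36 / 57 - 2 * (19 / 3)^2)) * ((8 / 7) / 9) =-3798488 / 53865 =-70.52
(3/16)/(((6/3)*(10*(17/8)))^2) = 3/28900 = 0.00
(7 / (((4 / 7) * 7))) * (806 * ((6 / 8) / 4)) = 8463 / 32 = 264.47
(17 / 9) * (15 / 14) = 85 / 42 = 2.02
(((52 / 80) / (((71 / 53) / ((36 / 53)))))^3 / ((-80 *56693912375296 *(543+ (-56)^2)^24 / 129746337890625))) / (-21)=50445376171875 / 39103384468402371881030367473778288975537095529945903076332144217758217693434523983632813990908226502656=0.00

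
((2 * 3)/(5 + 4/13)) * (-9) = -234/23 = -10.17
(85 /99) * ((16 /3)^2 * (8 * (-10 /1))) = -1740800 /891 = -1953.76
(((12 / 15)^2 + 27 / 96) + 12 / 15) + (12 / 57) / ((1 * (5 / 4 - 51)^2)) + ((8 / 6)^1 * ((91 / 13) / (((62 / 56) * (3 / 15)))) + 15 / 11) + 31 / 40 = 28332337905689 / 615779709600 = 46.01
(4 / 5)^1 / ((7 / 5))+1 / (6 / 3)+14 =211 / 14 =15.07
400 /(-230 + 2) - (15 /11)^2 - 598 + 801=1375166 /6897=199.39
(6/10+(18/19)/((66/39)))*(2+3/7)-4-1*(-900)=6574844/7315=898.82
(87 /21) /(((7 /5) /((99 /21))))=4785 /343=13.95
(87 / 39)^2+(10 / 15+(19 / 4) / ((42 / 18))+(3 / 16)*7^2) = 957731 / 56784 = 16.87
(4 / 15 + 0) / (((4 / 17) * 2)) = 0.57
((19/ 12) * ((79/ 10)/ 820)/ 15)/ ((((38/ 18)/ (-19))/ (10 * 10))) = -1501/ 1640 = -0.92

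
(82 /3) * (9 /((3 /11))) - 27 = 875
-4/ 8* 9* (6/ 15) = -9/ 5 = -1.80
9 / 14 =0.64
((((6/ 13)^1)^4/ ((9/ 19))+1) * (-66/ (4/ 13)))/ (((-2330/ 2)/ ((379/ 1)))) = 76.47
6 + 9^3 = 735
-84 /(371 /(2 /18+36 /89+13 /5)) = -0.71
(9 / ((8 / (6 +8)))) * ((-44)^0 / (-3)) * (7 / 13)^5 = -352947 / 1485172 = -0.24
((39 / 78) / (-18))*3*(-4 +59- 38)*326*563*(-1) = 1560073 / 6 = 260012.17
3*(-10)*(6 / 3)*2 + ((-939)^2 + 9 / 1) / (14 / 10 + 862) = 1296870 / 1439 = 901.23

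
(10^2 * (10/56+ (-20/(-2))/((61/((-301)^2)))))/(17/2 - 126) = -253685850/20069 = -12640.68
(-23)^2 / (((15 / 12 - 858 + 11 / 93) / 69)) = -13578372 / 318667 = -42.61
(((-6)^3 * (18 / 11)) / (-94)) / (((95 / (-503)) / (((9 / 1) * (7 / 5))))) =-250.85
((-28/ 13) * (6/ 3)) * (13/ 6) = -9.33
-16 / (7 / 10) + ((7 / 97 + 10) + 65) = 52.22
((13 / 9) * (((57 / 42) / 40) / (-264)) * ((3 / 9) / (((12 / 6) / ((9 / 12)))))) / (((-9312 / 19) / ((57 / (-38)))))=-4693 / 66080931840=-0.00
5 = 5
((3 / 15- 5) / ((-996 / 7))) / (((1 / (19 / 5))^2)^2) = 1824494 / 259375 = 7.03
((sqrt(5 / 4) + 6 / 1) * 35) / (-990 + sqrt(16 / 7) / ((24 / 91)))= -7484400 / 35282417 - 623700 * sqrt(5) / 35282417 - 16380 * sqrt(7) / 35282417 - 1365 * sqrt(35) / 35282417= -0.25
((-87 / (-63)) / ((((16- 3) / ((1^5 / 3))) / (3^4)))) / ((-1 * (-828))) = 29 / 8372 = 0.00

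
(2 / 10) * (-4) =-4 / 5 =-0.80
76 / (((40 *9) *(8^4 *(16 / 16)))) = 19 / 368640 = 0.00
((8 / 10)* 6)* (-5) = -24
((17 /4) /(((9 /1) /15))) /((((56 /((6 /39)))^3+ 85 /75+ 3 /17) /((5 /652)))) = 0.00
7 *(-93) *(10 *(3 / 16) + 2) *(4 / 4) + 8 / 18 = -181597 / 72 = -2522.18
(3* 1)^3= 27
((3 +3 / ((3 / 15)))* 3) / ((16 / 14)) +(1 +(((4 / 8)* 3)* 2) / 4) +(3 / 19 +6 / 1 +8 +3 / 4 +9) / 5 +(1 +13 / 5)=4361 / 76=57.38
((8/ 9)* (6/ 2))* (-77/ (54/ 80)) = -24640/ 81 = -304.20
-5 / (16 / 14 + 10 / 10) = -7 / 3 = -2.33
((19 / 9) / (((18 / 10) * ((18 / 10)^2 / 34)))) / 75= 3230 / 19683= 0.16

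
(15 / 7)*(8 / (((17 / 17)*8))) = 15 / 7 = 2.14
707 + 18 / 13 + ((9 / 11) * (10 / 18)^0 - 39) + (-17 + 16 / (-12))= 279652 / 429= 651.87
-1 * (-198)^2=-39204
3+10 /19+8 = 219 /19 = 11.53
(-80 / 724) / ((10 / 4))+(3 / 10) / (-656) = -53023 / 1187360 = -0.04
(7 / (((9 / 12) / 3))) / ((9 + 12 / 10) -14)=-140 / 19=-7.37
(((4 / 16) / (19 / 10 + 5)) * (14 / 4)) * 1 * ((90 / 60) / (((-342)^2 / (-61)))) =-2135 / 21521376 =-0.00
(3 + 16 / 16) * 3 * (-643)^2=4961388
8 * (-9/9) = -8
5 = 5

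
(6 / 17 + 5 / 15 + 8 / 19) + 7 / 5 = 12148 / 4845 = 2.51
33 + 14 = 47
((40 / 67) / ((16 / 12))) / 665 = 6 / 8911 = 0.00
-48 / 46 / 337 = -24 / 7751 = -0.00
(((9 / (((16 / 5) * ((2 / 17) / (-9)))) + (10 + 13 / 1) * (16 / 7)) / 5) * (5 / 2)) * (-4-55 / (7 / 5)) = 11034957 / 3136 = 3518.80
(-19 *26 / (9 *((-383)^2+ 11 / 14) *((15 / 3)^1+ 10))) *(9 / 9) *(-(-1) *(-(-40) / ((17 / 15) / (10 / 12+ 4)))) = -4011280 / 942628563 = -0.00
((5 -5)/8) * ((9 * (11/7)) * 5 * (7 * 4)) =0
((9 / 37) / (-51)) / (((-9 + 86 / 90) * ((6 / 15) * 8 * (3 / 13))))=2925 / 3643168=0.00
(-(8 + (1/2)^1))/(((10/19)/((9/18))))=-323/40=-8.08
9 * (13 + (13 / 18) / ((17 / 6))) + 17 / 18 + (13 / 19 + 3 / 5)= 3532667 / 29070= 121.52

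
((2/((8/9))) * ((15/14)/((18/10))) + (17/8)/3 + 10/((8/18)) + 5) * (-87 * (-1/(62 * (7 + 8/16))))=35989/6510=5.53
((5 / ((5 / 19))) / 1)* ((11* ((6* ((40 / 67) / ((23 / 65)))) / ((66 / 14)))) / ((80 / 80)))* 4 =2766400 / 1541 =1795.20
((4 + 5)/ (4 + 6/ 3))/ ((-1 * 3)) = -1/ 2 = -0.50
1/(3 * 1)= 1/3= 0.33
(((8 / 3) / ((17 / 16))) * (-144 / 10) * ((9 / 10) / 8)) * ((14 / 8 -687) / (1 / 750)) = 35523360 / 17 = 2089609.41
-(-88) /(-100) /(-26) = 11 /325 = 0.03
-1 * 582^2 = -338724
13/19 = 0.68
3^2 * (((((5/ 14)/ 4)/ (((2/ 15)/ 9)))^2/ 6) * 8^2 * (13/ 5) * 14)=3553875/ 28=126924.11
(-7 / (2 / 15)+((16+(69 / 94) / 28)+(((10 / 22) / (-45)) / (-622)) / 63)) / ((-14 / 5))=19001013365 / 1458659664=13.03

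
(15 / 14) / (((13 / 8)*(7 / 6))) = 360 / 637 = 0.57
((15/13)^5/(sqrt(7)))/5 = 151875 *sqrt(7)/2599051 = 0.15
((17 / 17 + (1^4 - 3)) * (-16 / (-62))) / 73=-8 / 2263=-0.00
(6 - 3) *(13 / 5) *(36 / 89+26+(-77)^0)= 95121 / 445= 213.76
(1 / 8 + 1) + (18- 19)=1 / 8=0.12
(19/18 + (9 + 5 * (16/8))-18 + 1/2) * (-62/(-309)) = 1426/2781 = 0.51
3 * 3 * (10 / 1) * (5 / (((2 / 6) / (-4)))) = -5400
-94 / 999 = -0.09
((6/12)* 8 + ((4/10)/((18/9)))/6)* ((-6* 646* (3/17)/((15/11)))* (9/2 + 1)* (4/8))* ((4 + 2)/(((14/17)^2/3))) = -147661.95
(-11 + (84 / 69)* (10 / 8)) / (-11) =218 / 253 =0.86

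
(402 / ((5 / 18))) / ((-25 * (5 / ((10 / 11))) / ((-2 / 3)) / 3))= 28944 / 1375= 21.05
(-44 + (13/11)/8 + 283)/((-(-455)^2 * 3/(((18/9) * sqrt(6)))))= -0.00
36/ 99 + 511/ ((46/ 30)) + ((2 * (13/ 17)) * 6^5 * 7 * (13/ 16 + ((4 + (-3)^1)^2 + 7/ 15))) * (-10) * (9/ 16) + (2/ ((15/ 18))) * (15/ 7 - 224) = -321385081757/ 301070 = -1067476.27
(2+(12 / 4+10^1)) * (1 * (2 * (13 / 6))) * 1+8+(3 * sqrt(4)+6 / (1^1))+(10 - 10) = 85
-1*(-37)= 37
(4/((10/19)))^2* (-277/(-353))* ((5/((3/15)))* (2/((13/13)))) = 2266.22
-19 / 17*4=-76 / 17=-4.47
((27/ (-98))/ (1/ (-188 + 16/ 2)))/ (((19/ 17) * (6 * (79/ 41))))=282285/ 73549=3.84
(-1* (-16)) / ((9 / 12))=64 / 3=21.33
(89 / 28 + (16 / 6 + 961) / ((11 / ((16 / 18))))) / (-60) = -674017 / 498960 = -1.35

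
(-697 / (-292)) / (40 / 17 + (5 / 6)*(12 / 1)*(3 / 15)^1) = 11849 / 21608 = 0.55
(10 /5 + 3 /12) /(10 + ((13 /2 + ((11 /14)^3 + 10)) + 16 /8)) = 6174 /79535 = 0.08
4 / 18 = 2 / 9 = 0.22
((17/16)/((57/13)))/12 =221/10944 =0.02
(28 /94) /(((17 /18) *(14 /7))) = 0.16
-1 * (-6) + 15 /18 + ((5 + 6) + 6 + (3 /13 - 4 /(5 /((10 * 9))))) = -3739 /78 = -47.94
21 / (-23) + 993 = 22818 / 23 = 992.09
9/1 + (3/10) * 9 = 117/10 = 11.70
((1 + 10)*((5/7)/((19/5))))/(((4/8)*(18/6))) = 550/399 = 1.38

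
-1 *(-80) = 80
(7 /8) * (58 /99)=203 /396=0.51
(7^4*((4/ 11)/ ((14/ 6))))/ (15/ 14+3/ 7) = 2744/ 11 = 249.45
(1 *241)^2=58081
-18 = -18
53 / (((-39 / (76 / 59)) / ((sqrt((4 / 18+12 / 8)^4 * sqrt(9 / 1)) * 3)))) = -967727 * sqrt(3) / 62127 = -26.98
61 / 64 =0.95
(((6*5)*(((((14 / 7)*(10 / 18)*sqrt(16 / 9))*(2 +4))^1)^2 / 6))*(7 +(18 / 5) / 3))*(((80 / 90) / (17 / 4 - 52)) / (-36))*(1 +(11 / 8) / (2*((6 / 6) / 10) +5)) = 34505600 / 16290963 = 2.12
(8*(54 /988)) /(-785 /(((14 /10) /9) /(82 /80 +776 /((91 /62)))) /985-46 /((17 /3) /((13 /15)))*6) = -236305440 /1489535516603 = -0.00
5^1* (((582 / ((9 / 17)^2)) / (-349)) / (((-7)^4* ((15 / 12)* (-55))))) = 0.00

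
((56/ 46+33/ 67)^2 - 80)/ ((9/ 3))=-183031255/ 7124043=-25.69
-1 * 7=-7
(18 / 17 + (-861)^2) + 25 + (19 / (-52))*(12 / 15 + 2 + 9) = 741342.75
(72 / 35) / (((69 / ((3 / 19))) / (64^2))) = 294912 / 15295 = 19.28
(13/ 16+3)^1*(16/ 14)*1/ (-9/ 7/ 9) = -61/ 2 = -30.50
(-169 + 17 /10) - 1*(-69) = -983 /10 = -98.30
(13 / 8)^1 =13 / 8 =1.62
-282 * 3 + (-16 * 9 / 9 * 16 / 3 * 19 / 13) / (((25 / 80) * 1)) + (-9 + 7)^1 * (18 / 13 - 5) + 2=-18538 / 15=-1235.87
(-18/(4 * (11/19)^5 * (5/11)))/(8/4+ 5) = -21.74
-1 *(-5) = 5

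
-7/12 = -0.58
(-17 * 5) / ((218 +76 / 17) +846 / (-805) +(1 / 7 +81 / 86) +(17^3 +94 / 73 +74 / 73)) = -7302726550 / 441411651949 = -0.02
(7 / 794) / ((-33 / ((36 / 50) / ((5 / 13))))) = -273 / 545875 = -0.00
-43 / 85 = -0.51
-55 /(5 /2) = -22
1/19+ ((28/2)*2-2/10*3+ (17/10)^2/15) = 787891/28500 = 27.65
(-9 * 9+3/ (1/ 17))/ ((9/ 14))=-140/ 3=-46.67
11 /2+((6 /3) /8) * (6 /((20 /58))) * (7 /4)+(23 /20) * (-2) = 173 /16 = 10.81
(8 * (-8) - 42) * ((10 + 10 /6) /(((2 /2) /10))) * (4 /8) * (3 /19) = -18550 /19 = -976.32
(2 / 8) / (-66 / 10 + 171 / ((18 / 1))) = 5 / 58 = 0.09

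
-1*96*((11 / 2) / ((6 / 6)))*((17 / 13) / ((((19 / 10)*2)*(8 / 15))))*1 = -84150 / 247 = -340.69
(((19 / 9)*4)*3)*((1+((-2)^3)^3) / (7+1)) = -1618.17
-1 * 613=-613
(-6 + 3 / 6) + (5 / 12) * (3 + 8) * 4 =77 / 6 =12.83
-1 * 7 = -7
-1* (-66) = 66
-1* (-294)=294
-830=-830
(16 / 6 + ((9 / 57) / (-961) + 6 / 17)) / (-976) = -0.00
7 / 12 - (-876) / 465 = 4589 / 1860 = 2.47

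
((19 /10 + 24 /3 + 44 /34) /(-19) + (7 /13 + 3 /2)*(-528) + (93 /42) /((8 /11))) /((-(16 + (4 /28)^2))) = 17675693343 /263697200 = 67.03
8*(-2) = -16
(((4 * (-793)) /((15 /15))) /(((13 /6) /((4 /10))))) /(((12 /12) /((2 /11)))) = -5856 /55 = -106.47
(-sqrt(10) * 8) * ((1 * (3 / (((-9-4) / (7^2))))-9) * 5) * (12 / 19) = 126720 * sqrt(10) / 247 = 1622.36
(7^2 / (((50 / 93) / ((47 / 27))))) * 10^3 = 1427860 / 9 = 158651.11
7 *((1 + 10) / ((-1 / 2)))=-154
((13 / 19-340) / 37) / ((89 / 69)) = -7.11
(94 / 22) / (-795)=-47 / 8745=-0.01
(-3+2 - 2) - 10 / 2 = -8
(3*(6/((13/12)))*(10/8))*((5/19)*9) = 12150/247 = 49.19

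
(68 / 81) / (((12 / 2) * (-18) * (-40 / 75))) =85 / 5832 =0.01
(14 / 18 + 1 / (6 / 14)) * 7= 196 / 9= 21.78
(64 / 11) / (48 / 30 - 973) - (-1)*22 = 1175074 / 53427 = 21.99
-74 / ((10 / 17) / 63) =-39627 / 5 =-7925.40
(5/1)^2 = 25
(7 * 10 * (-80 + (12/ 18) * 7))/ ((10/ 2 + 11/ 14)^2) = -3100720/ 19683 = -157.53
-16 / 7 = -2.29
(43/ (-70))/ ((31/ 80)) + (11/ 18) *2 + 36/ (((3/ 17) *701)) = -98597/ 1369053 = -0.07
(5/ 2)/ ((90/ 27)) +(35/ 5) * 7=199/ 4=49.75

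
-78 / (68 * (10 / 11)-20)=-429 / 230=-1.87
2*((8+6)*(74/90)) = 1036/45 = 23.02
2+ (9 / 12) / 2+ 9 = 91 / 8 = 11.38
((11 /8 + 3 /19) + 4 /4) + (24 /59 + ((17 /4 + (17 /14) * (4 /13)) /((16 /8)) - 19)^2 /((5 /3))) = 505105230083 /2970560320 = 170.04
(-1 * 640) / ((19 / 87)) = -55680 / 19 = -2930.53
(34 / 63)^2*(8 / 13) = 9248 / 51597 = 0.18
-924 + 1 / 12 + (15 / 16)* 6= -22039 / 24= -918.29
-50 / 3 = -16.67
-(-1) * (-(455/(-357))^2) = -4225/2601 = -1.62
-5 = -5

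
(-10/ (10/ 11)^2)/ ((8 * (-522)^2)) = -121/ 21798720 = -0.00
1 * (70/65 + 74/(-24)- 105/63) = -191/52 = -3.67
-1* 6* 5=-30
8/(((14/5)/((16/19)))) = 320/133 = 2.41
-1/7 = -0.14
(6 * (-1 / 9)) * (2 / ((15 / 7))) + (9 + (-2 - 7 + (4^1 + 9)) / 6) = 407 / 45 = 9.04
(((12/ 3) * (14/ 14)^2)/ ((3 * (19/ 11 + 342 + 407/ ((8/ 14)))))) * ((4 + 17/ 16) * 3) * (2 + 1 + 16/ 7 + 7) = 0.24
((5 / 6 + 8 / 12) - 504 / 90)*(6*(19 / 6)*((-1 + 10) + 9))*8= -56088 / 5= -11217.60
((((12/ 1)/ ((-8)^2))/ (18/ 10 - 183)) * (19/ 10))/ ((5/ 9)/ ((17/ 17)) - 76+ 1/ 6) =171/ 6547360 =0.00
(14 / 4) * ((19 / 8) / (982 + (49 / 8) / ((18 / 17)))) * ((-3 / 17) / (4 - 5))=0.00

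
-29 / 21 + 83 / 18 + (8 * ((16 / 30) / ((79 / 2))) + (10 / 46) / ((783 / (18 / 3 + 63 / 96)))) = 591346109 / 177048480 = 3.34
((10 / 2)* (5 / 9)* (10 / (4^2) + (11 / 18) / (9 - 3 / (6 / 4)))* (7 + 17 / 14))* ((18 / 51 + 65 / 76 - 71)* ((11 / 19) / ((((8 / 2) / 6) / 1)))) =-113749464125 / 115473792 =-985.07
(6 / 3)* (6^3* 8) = 3456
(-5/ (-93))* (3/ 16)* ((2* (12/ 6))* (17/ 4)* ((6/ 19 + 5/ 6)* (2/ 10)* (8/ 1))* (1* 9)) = 6681/ 2356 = 2.84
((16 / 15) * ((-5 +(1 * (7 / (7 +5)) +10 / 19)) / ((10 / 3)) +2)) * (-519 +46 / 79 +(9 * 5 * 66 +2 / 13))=1062567726 / 487825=2178.17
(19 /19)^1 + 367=368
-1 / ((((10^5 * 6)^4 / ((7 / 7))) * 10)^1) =-1 / 1296000000000000000000000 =-0.00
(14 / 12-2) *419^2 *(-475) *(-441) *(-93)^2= -265060428723562.50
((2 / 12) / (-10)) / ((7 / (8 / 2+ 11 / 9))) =-47 / 3780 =-0.01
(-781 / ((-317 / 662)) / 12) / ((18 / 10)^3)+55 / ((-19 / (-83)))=6943600895 / 26344602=263.57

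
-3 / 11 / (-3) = 1 / 11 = 0.09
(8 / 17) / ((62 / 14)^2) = 392 / 16337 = 0.02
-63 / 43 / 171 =-7 / 817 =-0.01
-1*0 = 0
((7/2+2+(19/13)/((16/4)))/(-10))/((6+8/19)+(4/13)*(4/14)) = -8113/90032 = -0.09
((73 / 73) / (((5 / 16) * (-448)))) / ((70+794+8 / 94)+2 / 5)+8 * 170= 7736104273 / 5688312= 1360.00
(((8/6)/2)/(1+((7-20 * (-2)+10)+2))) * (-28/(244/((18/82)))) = -7/25010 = -0.00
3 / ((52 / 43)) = 129 / 52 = 2.48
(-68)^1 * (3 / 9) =-68 / 3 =-22.67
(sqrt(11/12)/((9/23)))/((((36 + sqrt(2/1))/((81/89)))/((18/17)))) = -621 *sqrt(66)/1957822 + 11178 *sqrt(33)/978911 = 0.06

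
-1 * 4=-4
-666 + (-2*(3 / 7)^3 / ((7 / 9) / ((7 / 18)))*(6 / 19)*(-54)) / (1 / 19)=-219690 / 343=-640.50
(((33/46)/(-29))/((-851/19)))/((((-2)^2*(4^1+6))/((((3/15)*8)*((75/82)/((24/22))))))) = 6897/372356752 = 0.00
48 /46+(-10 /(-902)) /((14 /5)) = 152111 /145222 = 1.05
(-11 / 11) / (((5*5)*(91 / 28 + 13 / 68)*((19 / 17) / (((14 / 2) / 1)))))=-4046 / 55575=-0.07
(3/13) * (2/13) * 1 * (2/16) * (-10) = -15/338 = -0.04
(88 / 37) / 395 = 88 / 14615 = 0.01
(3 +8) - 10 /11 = 111 /11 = 10.09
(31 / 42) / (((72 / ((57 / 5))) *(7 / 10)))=589 / 3528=0.17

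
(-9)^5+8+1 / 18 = -1062737 / 18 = -59040.94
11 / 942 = 0.01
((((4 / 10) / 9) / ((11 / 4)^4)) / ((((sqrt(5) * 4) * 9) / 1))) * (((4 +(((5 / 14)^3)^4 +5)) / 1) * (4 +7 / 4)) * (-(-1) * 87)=340333718830698763 * sqrt(5) / 17508984702610262400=0.04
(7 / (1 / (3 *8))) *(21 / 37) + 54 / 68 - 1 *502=-510565 / 1258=-405.85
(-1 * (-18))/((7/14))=36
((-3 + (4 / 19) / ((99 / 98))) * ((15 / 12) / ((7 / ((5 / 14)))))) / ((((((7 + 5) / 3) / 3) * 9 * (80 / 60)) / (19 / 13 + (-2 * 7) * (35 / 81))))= 634189525 / 12422906496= 0.05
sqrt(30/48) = sqrt(10)/4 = 0.79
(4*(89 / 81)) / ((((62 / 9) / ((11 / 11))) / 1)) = 178 / 279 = 0.64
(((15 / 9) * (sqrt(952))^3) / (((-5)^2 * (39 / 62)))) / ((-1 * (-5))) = 118048 * sqrt(238) / 2925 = 622.62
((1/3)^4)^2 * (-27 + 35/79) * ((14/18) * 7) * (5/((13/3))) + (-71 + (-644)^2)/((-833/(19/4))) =-159263915049355/67354517412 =-2364.56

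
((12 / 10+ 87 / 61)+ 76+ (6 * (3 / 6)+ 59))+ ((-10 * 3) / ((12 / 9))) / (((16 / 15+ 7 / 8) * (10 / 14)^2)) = 8379543 / 71065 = 117.91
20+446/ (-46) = 237/ 23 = 10.30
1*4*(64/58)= 128/29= 4.41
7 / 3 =2.33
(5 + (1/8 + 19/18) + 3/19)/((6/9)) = 8671/912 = 9.51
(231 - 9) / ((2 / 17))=1887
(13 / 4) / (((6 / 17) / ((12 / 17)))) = 13 / 2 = 6.50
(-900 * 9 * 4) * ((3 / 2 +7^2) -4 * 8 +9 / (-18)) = -583200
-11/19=-0.58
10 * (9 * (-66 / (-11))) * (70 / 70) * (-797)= -430380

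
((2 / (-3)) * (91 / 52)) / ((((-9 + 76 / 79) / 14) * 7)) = 553 / 1905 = 0.29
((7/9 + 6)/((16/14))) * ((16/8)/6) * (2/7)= 61/108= 0.56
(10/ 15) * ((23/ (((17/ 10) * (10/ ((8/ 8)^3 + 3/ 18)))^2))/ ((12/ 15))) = 5635/ 62424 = 0.09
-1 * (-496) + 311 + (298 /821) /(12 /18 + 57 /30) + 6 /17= 867805305 /1074689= 807.49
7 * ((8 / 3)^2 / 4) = 112 / 9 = 12.44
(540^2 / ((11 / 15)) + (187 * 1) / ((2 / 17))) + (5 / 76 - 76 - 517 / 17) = 5672286585 / 14212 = 399119.52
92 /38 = 46 /19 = 2.42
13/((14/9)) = 117/14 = 8.36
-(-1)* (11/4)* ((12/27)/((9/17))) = 187/81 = 2.31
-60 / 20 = -3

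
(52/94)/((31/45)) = 0.80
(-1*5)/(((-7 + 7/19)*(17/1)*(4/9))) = 95/952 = 0.10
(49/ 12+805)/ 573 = 1.41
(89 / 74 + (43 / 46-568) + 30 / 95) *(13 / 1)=-7352.11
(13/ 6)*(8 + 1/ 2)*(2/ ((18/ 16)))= 32.74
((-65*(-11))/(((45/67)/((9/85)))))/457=9581/38845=0.25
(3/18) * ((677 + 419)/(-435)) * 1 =-548/1305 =-0.42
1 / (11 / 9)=9 / 11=0.82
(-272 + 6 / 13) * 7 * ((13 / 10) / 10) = -2471 / 10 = -247.10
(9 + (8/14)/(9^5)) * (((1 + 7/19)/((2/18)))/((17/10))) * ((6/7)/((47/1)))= 1934447320/1626841503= 1.19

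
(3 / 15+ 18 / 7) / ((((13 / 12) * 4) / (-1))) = -291 / 455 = -0.64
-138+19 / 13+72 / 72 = -1762 / 13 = -135.54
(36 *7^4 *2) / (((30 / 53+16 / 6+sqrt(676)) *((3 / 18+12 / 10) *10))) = 1472499 / 3403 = 432.71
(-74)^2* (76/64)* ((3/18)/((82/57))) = 494209/656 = 753.37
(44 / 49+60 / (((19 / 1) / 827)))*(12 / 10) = 14593296 / 4655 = 3134.97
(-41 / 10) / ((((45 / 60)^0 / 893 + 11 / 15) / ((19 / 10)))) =-2086941 / 196760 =-10.61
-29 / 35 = -0.83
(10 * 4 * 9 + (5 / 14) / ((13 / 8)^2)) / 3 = 426040 / 3549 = 120.05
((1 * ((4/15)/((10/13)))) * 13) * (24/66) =1352/825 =1.64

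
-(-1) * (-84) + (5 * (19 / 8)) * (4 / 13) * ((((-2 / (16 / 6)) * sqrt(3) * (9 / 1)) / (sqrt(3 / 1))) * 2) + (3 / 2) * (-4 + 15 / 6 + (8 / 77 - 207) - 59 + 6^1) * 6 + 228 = -9040599 / 4004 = -2257.89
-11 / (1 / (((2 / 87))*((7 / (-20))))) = 77 / 870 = 0.09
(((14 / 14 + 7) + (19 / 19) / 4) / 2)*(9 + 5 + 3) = 561 / 8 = 70.12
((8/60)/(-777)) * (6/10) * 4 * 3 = -8/6475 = -0.00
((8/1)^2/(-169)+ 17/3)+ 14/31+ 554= 559.74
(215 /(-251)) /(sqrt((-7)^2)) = -0.12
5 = 5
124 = 124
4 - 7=-3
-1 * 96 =-96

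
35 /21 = 5 /3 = 1.67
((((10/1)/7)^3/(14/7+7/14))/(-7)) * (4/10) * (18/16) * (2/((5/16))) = -1152/2401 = -0.48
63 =63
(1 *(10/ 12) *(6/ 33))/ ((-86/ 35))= -175/ 2838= -0.06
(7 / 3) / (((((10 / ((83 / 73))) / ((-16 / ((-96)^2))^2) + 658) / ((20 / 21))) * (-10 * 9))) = -83 / 9811169307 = -0.00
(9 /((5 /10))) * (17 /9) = 34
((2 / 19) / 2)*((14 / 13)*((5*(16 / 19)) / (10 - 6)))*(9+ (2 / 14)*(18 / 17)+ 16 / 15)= 11224 / 18411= 0.61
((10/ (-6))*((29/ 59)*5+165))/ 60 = -2470/ 531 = -4.65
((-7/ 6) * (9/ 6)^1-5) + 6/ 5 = -111/ 20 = -5.55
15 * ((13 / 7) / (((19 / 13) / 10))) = 190.60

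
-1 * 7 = -7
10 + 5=15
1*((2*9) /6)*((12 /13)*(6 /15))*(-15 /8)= -27 /13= -2.08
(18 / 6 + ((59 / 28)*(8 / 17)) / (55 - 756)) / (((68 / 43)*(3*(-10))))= -10755977 / 170174760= -0.06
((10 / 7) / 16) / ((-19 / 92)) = -115 / 266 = -0.43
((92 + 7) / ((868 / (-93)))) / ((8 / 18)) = -23.87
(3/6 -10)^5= -2476099/32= -77378.09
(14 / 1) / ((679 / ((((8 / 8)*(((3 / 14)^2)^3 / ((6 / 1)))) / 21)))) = 81 / 5112554944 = 0.00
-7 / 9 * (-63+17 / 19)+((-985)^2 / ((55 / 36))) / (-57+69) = 99635945 / 1881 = 52969.67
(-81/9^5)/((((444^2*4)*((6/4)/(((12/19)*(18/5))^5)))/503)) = -375487488/10593061034375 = -0.00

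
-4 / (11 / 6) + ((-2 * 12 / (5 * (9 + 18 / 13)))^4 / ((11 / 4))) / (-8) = -61567867928 / 28191796875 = -2.18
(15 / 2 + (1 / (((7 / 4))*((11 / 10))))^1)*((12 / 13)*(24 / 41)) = 4.33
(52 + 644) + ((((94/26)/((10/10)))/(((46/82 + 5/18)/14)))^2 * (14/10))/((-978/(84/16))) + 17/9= 318478672313653/474972123015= 670.52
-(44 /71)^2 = -1936 /5041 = -0.38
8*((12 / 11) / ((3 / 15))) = 480 / 11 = 43.64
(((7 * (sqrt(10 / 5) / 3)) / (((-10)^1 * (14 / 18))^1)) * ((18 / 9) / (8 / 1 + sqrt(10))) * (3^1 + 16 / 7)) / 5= -148 * sqrt(2) / 1575 + 37 * sqrt(5) / 1575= -0.08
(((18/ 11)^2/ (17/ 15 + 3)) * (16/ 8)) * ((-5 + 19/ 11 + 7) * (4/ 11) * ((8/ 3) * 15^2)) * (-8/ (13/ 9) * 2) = -68864256000/ 5900323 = -11671.27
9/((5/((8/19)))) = 72/95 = 0.76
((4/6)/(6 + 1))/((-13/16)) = -32/273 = -0.12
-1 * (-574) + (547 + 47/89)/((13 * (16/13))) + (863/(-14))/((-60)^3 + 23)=654706721695/1076429368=608.22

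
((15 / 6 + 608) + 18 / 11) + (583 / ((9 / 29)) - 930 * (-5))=1413857 / 198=7140.69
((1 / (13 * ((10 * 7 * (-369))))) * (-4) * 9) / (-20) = -1 / 186550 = -0.00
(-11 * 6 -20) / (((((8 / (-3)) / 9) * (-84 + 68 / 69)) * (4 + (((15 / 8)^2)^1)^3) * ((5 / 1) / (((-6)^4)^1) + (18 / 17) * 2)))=-84061421568 / 2420332656173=-0.03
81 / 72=9 / 8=1.12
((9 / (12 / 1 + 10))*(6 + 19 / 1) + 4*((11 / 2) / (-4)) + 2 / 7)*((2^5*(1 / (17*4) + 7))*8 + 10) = 9052.28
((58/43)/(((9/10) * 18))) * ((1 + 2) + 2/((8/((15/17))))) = 10585/39474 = 0.27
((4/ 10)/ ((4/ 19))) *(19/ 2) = 361/ 20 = 18.05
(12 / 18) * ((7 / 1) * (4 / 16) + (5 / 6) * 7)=91 / 18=5.06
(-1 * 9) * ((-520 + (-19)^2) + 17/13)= 18450/13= 1419.23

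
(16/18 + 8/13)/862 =88/50427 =0.00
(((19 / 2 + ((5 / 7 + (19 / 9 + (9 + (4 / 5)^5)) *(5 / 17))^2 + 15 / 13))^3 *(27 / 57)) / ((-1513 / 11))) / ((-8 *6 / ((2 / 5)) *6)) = 353425727879522326488666780233196351442079749 / 3635963282951070982803132591247558593750000000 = 0.10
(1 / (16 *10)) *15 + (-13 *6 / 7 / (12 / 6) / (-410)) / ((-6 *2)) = 4253 / 45920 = 0.09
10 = 10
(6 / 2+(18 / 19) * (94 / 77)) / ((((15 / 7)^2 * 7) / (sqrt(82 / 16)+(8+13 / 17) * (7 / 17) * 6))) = 2027 * sqrt(82) / 62700+4228322 / 1510025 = 3.09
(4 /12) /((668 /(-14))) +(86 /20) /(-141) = -1471 /39245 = -0.04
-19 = -19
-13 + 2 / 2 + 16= 4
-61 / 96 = -0.64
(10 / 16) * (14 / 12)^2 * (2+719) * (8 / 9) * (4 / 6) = 176645 / 486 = 363.47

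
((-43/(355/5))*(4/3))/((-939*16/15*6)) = 215/1600056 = 0.00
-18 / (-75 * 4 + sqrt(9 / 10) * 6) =9 * sqrt(10) / 24991 + 1500 / 24991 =0.06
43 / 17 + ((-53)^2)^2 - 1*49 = 134137387 / 17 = 7890434.53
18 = 18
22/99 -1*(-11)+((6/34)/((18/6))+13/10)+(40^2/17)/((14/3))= 350743/10710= 32.75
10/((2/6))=30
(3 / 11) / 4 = 3 / 44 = 0.07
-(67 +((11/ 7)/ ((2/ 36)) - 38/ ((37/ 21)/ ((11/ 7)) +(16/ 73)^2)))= -90371245/ 1439347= -62.79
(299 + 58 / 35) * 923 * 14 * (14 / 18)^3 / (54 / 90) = 3046608.18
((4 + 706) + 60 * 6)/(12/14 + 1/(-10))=74900/53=1413.21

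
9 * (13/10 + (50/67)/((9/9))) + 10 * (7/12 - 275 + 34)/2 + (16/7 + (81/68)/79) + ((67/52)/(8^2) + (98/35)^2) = -184492513388597/157214803200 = -1173.51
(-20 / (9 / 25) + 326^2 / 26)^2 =222540514564 / 13689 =16256886.15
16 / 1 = 16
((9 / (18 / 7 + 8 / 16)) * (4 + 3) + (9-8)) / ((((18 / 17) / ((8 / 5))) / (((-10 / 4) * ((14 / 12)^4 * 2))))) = -37755725 / 125388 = -301.11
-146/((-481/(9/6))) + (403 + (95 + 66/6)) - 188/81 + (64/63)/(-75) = 507.12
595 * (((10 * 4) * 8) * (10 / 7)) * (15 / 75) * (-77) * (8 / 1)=-33510400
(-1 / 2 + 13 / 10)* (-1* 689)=-2756 / 5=-551.20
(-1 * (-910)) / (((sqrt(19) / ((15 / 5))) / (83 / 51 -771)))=-35706580 * sqrt(19) / 323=-481861.84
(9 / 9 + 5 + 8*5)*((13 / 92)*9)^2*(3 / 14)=41067 / 2576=15.94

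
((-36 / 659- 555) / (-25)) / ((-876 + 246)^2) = 121927 / 2179642500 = 0.00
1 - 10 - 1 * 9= -18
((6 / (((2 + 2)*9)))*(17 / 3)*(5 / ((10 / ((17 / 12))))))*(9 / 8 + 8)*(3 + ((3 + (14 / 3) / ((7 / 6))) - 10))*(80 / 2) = 0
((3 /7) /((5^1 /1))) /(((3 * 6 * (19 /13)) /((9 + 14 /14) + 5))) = 0.05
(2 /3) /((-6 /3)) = -1 /3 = -0.33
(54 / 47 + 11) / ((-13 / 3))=-1713 / 611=-2.80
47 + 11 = 58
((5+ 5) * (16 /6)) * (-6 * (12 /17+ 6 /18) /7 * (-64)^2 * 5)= -173670400 /357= -486471.71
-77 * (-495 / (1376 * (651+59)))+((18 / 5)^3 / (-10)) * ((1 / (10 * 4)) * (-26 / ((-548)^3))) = 30627210406797 / 785034070900000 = 0.04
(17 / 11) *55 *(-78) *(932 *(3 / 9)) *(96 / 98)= -98866560 / 49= -2017684.90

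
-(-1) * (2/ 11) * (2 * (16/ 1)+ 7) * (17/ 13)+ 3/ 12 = 419/ 44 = 9.52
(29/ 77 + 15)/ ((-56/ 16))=-2368/ 539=-4.39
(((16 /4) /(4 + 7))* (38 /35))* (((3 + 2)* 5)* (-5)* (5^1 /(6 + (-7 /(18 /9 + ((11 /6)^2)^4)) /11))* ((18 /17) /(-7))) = 12409932441000 /1993318762603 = 6.23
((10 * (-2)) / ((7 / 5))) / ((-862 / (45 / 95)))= 450 / 57323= 0.01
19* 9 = 171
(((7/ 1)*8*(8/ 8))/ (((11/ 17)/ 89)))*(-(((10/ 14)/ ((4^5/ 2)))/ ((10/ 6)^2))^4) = -9926793/ 20256139509760000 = -0.00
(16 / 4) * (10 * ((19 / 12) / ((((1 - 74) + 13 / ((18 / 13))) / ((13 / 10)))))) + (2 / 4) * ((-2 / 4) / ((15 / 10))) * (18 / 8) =-15291 / 9160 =-1.67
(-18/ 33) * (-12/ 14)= 36/ 77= 0.47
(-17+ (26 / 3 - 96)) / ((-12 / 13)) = 4069 / 36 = 113.03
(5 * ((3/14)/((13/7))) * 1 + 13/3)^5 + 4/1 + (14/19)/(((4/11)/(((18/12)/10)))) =784100651523301/274281564960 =2858.74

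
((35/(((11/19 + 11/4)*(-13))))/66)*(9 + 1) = -13300/108537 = -0.12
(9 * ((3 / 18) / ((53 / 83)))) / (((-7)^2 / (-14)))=-249 / 371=-0.67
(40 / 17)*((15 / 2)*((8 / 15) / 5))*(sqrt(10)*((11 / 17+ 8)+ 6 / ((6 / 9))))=9600*sqrt(10) / 289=105.04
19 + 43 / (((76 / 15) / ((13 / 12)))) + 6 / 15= 43463 / 1520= 28.59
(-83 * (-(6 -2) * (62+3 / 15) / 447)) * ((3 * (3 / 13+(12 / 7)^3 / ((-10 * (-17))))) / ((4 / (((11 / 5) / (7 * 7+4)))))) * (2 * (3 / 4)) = 0.56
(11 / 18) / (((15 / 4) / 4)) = 88 / 135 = 0.65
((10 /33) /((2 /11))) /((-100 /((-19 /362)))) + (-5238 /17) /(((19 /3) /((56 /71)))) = -19112816753 /498104760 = -38.37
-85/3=-28.33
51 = 51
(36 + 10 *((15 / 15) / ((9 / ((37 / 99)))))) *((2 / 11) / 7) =0.95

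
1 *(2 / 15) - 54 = -808 / 15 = -53.87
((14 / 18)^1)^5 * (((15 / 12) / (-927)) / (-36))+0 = 84035 / 7882332912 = 0.00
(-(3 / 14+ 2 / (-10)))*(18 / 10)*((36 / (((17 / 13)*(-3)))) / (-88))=-351 / 130900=-0.00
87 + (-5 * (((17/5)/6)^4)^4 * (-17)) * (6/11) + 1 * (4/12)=87.34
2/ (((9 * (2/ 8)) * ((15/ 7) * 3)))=56/ 405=0.14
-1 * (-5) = 5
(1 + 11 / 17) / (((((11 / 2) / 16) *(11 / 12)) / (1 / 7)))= 1536 / 2057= 0.75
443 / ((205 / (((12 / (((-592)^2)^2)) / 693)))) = 0.00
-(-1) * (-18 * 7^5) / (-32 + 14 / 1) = 16807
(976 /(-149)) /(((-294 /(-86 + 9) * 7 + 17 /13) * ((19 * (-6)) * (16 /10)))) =43615 /34048437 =0.00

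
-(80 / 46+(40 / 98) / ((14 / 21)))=-2650 / 1127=-2.35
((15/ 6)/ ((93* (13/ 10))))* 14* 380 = 133000/ 1209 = 110.01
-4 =-4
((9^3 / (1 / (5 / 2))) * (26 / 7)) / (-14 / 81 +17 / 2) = 7676370 / 9443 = 812.92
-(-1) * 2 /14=1 /7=0.14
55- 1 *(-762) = 817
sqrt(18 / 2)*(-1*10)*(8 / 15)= -16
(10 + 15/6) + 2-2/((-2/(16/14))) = 219/14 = 15.64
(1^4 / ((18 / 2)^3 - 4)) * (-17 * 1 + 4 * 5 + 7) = 2 / 145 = 0.01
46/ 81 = 0.57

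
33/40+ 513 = 20553/40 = 513.82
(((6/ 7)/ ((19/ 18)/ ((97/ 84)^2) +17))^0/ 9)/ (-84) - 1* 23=-17389/ 756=-23.00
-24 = -24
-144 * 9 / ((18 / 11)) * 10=-7920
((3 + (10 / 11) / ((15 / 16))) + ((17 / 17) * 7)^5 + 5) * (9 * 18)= 29966058 / 11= 2724187.09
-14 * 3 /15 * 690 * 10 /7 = -2760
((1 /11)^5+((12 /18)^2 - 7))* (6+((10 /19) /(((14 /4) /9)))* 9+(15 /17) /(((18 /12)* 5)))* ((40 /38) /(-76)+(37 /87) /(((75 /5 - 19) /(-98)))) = -128475072781756000 /102927862076193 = -1248.21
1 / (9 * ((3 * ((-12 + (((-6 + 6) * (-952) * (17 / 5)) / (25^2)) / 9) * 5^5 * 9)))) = -1 / 9112500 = -0.00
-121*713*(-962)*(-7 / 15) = -580962382 / 15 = -38730825.47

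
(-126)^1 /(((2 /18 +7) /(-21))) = 11907 /32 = 372.09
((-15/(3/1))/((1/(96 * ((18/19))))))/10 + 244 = 3772/19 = 198.53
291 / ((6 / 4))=194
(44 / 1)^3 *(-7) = -596288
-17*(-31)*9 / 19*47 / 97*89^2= 1765757241 / 1843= 958088.57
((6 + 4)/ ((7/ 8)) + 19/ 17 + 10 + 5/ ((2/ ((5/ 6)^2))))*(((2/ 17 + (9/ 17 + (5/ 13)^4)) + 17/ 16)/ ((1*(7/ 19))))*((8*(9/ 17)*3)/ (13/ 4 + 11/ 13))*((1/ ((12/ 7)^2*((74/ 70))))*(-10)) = -251483761200875/ 220712869728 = -1139.42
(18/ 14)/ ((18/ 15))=15/ 14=1.07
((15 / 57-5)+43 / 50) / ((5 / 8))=-14732 / 2375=-6.20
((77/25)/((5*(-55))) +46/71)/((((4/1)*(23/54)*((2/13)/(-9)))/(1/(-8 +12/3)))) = 89251227/16330000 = 5.47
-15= -15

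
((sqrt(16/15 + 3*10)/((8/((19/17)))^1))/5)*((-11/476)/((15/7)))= -209*sqrt(6990)/10404000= -0.00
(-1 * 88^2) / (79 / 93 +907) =-360096 / 42215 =-8.53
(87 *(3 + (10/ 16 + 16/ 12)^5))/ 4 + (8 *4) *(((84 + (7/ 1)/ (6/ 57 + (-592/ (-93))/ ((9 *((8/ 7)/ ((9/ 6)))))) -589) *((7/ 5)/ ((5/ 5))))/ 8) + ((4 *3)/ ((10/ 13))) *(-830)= -4376206852142023/ 290848112640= -15046.36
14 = 14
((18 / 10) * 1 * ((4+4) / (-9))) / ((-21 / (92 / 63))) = 736 / 6615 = 0.11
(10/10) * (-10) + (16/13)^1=-8.77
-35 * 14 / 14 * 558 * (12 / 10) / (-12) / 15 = 651 / 5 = 130.20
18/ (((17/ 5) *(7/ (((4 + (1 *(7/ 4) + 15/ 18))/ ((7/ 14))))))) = 1185/ 119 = 9.96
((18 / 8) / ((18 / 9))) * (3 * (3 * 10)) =405 / 4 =101.25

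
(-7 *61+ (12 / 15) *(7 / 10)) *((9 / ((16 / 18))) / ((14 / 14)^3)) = -863541 / 200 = -4317.70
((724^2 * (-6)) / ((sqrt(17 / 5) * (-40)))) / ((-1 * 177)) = -131044 * sqrt(85) / 5015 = -240.91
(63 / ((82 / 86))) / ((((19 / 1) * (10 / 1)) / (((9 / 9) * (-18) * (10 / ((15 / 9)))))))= -146286 / 3895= -37.56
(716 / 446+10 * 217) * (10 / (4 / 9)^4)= 3971602935 / 7136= 556558.71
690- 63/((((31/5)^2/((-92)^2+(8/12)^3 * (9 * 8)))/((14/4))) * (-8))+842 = 7319177/961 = 7616.21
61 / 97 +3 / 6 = 219 / 194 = 1.13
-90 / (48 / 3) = -45 / 8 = -5.62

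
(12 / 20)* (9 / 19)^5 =177147 / 12380495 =0.01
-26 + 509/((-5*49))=-6879/245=-28.08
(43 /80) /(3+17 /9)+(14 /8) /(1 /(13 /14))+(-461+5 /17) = -27464821 /59840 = -458.97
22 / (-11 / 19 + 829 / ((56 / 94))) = 11704 / 739989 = 0.02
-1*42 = -42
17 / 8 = 2.12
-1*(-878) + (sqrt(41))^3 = 41*sqrt(41) + 878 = 1140.53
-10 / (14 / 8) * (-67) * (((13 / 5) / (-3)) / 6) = -3484 / 63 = -55.30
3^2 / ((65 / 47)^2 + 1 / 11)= 72897 / 16228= 4.49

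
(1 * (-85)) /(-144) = 85 /144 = 0.59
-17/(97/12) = -204/97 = -2.10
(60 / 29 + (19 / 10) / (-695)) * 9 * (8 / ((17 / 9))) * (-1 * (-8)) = 63496224 / 100775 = 630.08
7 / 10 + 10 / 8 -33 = -621 / 20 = -31.05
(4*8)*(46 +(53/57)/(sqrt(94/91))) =1501.28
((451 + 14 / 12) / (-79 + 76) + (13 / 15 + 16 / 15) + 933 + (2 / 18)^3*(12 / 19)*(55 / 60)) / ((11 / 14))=760348337 / 761805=998.09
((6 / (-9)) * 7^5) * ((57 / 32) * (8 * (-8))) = 1277332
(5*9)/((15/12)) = 36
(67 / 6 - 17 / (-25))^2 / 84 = 3157729 / 1890000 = 1.67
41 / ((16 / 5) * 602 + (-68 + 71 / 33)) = 6765 / 306991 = 0.02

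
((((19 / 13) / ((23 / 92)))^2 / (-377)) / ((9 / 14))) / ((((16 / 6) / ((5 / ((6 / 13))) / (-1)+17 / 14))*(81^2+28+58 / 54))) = 218766 / 2834145379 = 0.00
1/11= 0.09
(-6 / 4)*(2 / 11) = -3 / 11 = -0.27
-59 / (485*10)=-59 / 4850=-0.01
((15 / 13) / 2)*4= 30 / 13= 2.31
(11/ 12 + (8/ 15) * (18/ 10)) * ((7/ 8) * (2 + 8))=3941/ 240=16.42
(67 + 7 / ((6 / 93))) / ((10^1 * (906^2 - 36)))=13 / 608000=0.00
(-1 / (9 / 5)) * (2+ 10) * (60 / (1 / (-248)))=99200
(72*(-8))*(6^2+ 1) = -21312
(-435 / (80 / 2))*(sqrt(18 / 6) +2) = -87 / 4 - 87*sqrt(3) / 8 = -40.59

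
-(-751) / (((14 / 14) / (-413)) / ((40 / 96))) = -1550815 / 12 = -129234.58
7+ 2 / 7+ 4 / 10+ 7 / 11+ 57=25149 / 385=65.32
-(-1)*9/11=9/11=0.82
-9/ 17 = -0.53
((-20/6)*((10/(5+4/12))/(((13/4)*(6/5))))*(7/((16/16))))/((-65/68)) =5950/507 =11.74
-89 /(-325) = 89 /325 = 0.27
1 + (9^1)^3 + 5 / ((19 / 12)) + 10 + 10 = 14310 / 19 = 753.16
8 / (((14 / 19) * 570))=2 / 105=0.02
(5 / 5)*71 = 71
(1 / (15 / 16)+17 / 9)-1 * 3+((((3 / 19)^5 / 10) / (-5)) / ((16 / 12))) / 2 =-396182401 / 8913956400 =-0.04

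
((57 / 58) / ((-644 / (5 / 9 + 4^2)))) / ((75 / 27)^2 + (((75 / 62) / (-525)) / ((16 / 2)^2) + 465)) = -37912752 / 709383153653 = -0.00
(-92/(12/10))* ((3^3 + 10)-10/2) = -2453.33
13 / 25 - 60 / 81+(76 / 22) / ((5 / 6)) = 29141 / 7425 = 3.92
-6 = -6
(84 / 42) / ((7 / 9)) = 18 / 7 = 2.57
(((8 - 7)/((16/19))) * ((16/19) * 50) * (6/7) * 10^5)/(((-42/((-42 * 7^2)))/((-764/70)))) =-2292000000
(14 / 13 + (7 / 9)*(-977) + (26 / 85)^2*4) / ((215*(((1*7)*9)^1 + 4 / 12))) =-641126357 / 11510508750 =-0.06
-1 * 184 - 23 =-207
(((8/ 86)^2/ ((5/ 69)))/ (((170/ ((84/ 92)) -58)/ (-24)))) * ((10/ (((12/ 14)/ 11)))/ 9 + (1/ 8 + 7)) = -2974636/ 6221885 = -0.48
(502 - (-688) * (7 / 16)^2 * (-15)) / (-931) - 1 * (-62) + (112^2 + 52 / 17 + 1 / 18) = 28740887941 / 2279088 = 12610.70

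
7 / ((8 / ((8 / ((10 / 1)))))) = 7 / 10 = 0.70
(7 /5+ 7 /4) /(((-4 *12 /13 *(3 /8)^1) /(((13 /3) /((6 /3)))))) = -1183 /240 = -4.93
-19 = -19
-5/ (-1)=5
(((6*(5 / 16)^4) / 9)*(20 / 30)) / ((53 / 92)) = 14375 / 1953792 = 0.01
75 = 75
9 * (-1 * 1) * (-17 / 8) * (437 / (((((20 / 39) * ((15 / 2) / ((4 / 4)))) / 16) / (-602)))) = -523254186 / 25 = -20930167.44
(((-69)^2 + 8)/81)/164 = 4769/13284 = 0.36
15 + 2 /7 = 107 /7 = 15.29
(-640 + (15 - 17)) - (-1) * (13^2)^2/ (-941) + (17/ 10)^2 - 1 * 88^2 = -791706751/ 94100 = -8413.46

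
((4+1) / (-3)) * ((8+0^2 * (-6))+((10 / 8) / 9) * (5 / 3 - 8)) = -3845 / 324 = -11.87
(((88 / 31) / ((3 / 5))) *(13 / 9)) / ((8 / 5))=3575 / 837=4.27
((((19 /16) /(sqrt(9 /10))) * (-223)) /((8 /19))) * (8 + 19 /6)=-5393701 * sqrt(10) /2304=-7402.94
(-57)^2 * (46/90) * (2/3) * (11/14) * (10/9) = 182666/189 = 966.49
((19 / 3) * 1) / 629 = 19 / 1887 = 0.01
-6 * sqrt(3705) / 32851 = -0.01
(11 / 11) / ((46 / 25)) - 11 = -481 / 46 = -10.46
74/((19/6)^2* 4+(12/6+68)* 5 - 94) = 666/2665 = 0.25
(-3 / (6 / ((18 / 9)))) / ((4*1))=-1 / 4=-0.25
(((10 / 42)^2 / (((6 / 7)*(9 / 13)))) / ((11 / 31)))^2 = 0.07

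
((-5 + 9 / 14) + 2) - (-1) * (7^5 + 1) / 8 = 29381 / 14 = 2098.64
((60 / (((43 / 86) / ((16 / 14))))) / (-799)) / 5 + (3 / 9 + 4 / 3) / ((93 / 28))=729452 / 1560447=0.47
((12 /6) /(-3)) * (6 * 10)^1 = -40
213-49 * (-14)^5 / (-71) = -26338253 / 71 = -370961.31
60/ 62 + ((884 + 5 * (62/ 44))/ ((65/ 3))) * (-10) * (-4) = 7296606/ 4433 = 1645.97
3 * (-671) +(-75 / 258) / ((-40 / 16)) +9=-2003.88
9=9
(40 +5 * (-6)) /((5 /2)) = 4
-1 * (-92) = 92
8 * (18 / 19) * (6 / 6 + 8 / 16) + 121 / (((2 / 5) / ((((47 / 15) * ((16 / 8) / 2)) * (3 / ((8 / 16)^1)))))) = 108269 / 19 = 5698.37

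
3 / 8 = 0.38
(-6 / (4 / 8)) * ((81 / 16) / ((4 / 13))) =-3159 / 16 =-197.44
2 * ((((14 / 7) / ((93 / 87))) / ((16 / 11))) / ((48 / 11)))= 3509 / 5952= 0.59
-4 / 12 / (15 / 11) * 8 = -88 / 45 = -1.96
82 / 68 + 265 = 9051 / 34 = 266.21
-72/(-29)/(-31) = -72/899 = -0.08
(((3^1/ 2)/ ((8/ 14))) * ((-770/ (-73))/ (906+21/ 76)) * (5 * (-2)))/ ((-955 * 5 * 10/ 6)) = 20482/ 533528895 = 0.00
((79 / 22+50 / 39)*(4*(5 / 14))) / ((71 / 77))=20905 / 2769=7.55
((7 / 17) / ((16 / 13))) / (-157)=-91 / 42704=-0.00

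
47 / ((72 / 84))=329 / 6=54.83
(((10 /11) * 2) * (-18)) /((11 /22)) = -720 /11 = -65.45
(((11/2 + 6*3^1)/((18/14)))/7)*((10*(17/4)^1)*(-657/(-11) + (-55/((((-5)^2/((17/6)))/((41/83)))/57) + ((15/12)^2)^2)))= -35277122807/2804736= -12577.70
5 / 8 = 0.62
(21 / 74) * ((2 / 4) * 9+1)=231 / 148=1.56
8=8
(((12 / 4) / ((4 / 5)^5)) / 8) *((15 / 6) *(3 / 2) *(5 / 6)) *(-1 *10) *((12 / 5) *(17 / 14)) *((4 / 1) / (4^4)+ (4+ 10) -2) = -9191953125 / 7340032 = -1252.30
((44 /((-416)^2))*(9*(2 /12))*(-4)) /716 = -33 /15488512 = -0.00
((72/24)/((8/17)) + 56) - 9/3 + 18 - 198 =-965/8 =-120.62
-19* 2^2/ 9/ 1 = -76/ 9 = -8.44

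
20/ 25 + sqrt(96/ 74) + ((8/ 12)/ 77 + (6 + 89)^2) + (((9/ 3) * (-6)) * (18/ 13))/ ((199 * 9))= 4 * sqrt(111)/ 37 + 26968939303/ 2987985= 9026.93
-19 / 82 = -0.23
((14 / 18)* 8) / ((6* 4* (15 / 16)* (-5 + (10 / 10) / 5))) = -14 / 243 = -0.06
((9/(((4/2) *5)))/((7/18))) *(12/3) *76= 703.54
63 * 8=504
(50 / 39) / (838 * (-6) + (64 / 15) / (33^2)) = -136125 / 533860054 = -0.00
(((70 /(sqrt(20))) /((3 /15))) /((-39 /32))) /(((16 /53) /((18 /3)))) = -7420 * sqrt(5) /13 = -1276.28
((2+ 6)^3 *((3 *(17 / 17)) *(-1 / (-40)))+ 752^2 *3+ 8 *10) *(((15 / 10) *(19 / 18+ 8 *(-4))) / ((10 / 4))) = -2362557832 / 75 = -31500771.09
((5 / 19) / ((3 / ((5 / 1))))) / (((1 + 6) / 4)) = 100 / 399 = 0.25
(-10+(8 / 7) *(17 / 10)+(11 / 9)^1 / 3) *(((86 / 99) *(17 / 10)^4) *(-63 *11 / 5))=25962252287 / 3375000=7692.52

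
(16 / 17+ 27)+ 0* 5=475 / 17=27.94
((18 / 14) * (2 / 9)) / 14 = 1 / 49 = 0.02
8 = 8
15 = 15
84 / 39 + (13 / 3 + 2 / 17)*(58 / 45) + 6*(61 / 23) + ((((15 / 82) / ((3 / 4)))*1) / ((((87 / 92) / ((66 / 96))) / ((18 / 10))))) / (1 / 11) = 44571910217 / 1631795490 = 27.31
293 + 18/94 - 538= -11506/47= -244.81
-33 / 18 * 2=-11 / 3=-3.67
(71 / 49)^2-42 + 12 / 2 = -33.90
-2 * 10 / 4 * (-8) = 40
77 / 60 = 1.28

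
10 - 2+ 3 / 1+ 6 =17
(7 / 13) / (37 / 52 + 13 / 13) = 28 / 89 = 0.31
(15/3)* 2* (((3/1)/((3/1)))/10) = 1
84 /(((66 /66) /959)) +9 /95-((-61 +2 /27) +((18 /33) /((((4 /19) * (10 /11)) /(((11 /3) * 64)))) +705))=79243.22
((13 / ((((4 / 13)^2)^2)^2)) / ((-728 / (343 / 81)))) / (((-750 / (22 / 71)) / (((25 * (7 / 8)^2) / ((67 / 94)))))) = 1012580411399557 / 96968198062080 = 10.44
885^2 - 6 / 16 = 6265797 / 8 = 783224.62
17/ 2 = 8.50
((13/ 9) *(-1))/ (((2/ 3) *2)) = -13/ 12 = -1.08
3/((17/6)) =18/17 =1.06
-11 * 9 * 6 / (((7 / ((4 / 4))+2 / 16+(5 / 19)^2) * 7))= -1715472 / 145439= -11.80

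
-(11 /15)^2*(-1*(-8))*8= -7744 /225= -34.42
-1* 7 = -7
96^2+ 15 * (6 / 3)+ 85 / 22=203497 / 22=9249.86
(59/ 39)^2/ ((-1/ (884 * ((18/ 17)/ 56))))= -3481/ 91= -38.25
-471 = -471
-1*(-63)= 63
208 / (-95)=-208 / 95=-2.19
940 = 940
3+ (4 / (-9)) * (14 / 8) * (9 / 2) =-1 / 2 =-0.50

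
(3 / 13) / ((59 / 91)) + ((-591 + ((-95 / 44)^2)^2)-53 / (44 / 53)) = -139925692037 / 221137664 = -632.75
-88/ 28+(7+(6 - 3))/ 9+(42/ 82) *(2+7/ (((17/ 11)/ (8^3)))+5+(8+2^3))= 52586029/ 43911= 1197.56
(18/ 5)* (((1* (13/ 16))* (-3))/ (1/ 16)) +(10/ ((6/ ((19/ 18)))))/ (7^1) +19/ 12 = -523777/ 3780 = -138.57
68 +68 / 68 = 69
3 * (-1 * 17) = -51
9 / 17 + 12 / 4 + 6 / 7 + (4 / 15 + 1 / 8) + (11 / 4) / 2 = 21967 / 3570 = 6.15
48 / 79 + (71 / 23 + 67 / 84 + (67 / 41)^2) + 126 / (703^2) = 908236650003995 / 126798050634612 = 7.16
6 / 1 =6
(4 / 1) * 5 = 20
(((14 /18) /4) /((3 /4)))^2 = 49 /729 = 0.07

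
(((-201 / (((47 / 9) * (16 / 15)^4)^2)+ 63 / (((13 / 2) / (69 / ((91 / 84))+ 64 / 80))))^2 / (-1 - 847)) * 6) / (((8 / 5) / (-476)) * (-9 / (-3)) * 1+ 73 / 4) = -8839548671268841929122103510256885626333 / 59150745593649180901508581098499604480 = -149.44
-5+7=2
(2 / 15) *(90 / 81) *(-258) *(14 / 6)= -2408 / 27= -89.19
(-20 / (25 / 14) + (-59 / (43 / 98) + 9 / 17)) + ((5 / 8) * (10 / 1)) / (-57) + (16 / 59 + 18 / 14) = -49453171499 / 344169420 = -143.69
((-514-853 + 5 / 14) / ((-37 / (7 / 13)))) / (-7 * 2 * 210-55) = -19133 / 2881190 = -0.01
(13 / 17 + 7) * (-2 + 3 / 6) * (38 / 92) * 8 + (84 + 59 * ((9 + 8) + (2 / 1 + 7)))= 1579.51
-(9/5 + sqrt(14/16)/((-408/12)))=-9/5 + sqrt(14)/136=-1.77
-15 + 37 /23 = -308 /23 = -13.39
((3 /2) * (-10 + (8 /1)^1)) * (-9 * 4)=108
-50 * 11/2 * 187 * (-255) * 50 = 655668750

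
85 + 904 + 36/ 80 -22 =19349/ 20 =967.45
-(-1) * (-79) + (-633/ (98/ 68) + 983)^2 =295612.81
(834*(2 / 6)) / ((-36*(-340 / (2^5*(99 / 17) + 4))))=112451 / 26010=4.32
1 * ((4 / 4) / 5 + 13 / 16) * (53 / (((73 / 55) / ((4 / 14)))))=47223 / 4088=11.55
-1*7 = -7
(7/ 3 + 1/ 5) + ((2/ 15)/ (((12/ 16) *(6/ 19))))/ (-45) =15314/ 6075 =2.52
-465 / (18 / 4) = -310 / 3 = -103.33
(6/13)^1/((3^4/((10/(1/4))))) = 80/351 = 0.23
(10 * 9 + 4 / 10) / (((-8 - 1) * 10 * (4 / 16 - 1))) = 904 / 675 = 1.34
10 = 10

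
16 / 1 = 16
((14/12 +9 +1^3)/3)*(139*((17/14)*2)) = 158321/126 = 1256.52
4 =4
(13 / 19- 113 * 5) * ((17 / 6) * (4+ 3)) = -212653 / 19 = -11192.26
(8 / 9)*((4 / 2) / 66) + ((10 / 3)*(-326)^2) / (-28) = -26303254 / 2079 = -12651.88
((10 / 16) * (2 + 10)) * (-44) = -330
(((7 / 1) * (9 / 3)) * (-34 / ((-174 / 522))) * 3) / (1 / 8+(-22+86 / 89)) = -4575312 / 14887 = -307.34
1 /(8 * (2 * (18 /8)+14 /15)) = 15 /652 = 0.02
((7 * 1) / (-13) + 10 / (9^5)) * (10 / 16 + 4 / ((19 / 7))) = -131814947 / 116680824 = -1.13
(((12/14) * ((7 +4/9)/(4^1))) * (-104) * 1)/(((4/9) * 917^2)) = -2613/5886223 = -0.00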